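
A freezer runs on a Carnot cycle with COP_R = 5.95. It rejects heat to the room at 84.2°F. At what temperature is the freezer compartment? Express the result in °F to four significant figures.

5.945 °F

For a Carnot refrigerator COP_R = T_C/(T_H − T_C), so T_C = COP·T_H/(1 + COP).
With T_H = 302.15 K, T_C = 5.95 × 302.15/6.950 = 258.68 K.
Converting, 258.68 K = 5.95°F.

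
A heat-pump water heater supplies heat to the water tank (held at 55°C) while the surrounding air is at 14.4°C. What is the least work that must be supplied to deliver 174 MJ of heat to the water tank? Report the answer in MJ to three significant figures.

21.5 MJ

In absolute terms T_C = 287.55 K and T_H = 328.15 K, so ΔT = 40.60 K.
The reversible limit is COP_HP = T_H/ΔT = 8.083, so W_min = Q_H/COP = Q_H·ΔT/T_H.
W_min = 174.0 × 40.60/328.15 = 21.53 MJ.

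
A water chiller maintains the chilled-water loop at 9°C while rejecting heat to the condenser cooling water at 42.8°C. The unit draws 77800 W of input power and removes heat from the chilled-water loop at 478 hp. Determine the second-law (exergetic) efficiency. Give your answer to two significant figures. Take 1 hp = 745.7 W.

0.55

Converting, Q̇_C = 478.0 hp = 356400 W, so COP_actual = Q̇_C/Ẇ = 356400/77800 = 4.582.
In absolute terms T_C = 282.15 K and T_H = 315.95 K, so ΔT = 33.80 K.
COP_Carnot = T_C/ΔT = 282.15/33.80 = 8.348.
η_II = COP_actual/COP_Carnot = 4.582/8.348 = 0.5488.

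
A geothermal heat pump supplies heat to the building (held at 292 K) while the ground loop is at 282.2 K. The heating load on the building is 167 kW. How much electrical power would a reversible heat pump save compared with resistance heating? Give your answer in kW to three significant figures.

161 kW

The reservoir spacing is ΔT = 292 − 282.2 = 9.800 K.
COP_Carnot = T_H/ΔT = 292.00/9.800 = 29.80.
Resistance heating needs Ẇ_res = Q̇_H = 167.0 kW; the reversible heat pump needs only Ẇ_hp = Q̇_H/COP = 5.605 kW.
Saving = 167.0 − 5.605 = 161.4 kW.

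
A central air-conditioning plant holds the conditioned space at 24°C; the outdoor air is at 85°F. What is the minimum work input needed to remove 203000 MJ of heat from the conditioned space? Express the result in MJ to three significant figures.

3720 MJ

In absolute terms T_C = 297.15 K and T_H = 302.59 K, so ΔT = 5.444 K.
The reversible limit is COP_R = T_C/ΔT = 54.58, so W_min = Q_C/COP = Q_C·ΔT/T_C.
W_min = 203000 × 5.444/297.15 = 3719 MJ.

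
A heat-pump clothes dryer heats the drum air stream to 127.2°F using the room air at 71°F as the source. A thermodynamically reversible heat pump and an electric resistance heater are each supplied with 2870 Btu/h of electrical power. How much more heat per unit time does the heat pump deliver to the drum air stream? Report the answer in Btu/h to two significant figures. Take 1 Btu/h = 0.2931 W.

27000 Btu/h

In absolute terms T_C = 294.82 K and T_H = 326.04 K, so ΔT = 31.22 K.
COP_Carnot = T_H/ΔT = 326.04/31.22 = 10.44.
The heat pump delivers Q̇_H = COP × Ẇ = 29970 Btu/h; the resistance heater delivers Ẇ = 2870 Btu/h.
Extra = (COP − 1)·Ẇ = 27100 Btu/h.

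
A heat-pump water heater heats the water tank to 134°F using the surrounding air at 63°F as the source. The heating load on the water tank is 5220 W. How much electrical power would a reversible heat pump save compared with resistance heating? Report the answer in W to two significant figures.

4600 W

In absolute terms T_C = 290.37 K and T_H = 329.82 K, so ΔT = 39.44 K.
COP_Carnot = T_H/ΔT = 329.82/39.44 = 8.362.
Resistance heating needs Ẇ_res = Q̇_H = 5220 W; the reversible heat pump needs only Ẇ_hp = Q̇_H/COP = 624.3 W.
Saving = 5220 − 624.3 = 4596 W.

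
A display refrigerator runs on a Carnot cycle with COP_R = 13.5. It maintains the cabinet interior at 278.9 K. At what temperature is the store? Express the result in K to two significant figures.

300 K

COP_R = T_C/(T_H − T_C) gives T_H − T_C = T_C/COP.
With T_C = 278.90 K, T_H = 278.90 × (1 + 1/13.5) = 299.56 K.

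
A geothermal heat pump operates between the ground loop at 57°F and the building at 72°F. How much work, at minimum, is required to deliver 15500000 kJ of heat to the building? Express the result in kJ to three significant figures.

437000 kJ

In absolute terms T_C = 287.04 K and T_H = 295.37 K, so ΔT = 8.333 K.
The reversible limit is COP_HP = T_H/ΔT = 35.44, so W_min = Q_H/COP = Q_H·ΔT/T_H.
W_min = 15500000 × 8.333/295.37 = 437300 kJ.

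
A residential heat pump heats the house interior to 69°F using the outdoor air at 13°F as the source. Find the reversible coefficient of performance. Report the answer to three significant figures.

9.44

In absolute terms T_C = 262.59 K and T_H = 293.71 K, so ΔT = 31.11 K.
For a reversible cycle, COP_Carnot = T_H/ΔT = 293.71/31.11 = 9.441.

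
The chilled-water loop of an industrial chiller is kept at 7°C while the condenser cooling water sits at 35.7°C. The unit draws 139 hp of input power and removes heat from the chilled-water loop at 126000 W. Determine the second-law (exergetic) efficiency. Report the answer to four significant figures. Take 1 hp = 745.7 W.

0.1245

Converting, Q̇_C = 126000 W = 169.0 hp, so COP_actual = Q̇_C/Ẇ = 169.0/139.0 = 1.216.
In absolute terms T_C = 280.15 K and T_H = 308.85 K, so ΔT = 28.70 K.
COP_Carnot = T_C/ΔT = 280.15/28.70 = 9.761.
η_II = COP_actual/COP_Carnot = 1.216/9.761 = 0.1245.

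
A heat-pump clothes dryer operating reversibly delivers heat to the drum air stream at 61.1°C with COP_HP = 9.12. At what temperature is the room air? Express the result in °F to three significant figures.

COP_HP = T_H/(T_H − T_C) gives T_H − T_C = T_H/COP.
With T_H = 334.25 K, T_C = 334.25 × (1 − 1/9.12) = 297.60 K.
Converting, 297.60 K = 76.01°F.

76.0 °F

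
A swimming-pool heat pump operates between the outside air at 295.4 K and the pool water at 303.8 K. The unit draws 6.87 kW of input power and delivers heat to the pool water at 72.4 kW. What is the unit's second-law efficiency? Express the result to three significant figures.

0.291

COP_actual = Q̇_H/Ẇ = 72.40/6.870 = 10.54.
The reservoir spacing is ΔT = 303.8 − 295.4 = 8.400 K.
COP_Carnot = T_H/ΔT = 303.80/8.400 = 36.17.
η_II = COP_actual/COP_Carnot = 10.54/36.17 = 0.2914.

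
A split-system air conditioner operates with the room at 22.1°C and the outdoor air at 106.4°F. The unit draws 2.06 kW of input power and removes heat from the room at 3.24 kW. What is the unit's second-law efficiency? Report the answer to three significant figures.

0.102

COP_actual = Q̇_C/Ẇ = 3.240/2.060 = 1.573.
In absolute terms T_C = 295.25 K and T_H = 314.48 K, so ΔT = 19.23 K.
COP_Carnot = T_C/ΔT = 295.25/19.23 = 15.35.
η_II = COP_actual/COP_Carnot = 1.573/15.35 = 0.1025.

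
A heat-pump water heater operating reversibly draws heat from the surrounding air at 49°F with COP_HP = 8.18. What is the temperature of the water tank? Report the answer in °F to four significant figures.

COP_HP = T_H/(T_H − T_C) rearranges to T_H = COP·T_C/(COP − 1).
With T_C = 282.59 K, T_H = 8.18 × 282.59/7.180 = 321.95 K.
Converting, 321.95 K = 119.85°F.

119.8 °F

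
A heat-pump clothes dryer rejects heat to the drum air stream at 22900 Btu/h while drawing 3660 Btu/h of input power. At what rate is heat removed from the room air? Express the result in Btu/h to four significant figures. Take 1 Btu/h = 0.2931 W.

19240 Btu/h

For a cyclic device the first law requires Q̇_H = Q̇_C + Ẇ.
Q̇_C = Q̇_H − Ẇ = 19240 Btu/h.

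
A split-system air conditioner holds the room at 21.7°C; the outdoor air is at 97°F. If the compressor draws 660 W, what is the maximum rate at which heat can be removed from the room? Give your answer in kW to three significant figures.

In absolute terms T_C = 294.85 K and T_H = 309.26 K, so ΔT = 14.41 K.
COP_Carnot = T_C/ΔT = 294.85/14.41 = 20.46.
Q̇_max = COP_Carnot × Ẇ = 20.46 × 660.0 W = 13500 W = 13.50 kW.

13.5 kW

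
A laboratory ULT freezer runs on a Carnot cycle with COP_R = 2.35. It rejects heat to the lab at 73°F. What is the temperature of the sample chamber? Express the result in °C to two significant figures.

For a Carnot refrigerator COP_R = T_C/(T_H − T_C), so T_C = COP·T_H/(1 + COP).
With T_H = 295.93 K, T_C = 2.35 × 295.93/3.350 = 207.59 K.
Converting, 207.59 K = -65.56°C.

-66 °C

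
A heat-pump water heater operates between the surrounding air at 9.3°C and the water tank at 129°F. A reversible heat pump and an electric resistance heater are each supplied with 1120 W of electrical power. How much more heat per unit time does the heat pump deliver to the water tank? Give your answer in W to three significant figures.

7090 W

In absolute terms T_C = 282.45 K and T_H = 327.04 K, so ΔT = 44.59 K.
COP_Carnot = T_H/ΔT = 327.04/44.59 = 7.335.
The heat pump delivers Q̇_H = COP × Ẇ = 8215 W; the resistance heater delivers Ẇ = 1120 W.
Extra = (COP − 1)·Ẇ = 7095 W.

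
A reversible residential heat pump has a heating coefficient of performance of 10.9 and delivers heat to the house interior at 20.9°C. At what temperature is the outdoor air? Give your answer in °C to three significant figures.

-6.08 °C

COP_HP = T_H/(T_H − T_C) gives T_H − T_C = T_H/COP.
With T_H = 294.05 K, T_C = 294.05 × (1 − 1/10.9) = 267.07 K.
Converting, 267.07 K = -6.08°C.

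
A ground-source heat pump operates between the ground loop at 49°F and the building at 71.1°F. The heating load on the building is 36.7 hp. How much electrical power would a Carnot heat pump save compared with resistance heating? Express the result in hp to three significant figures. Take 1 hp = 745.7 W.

In absolute terms T_C = 282.59 K and T_H = 294.87 K, so ΔT = 12.28 K.
COP_Carnot = T_H/ΔT = 294.87/12.28 = 24.02.
Resistance heating needs Ẇ_res = Q̇_H = 36.70 hp; the reversible heat pump needs only Ẇ_hp = Q̇_H/COP = 1.528 hp.
Saving = 36.70 − 1.528 = 35.17 hp.

35.2 hp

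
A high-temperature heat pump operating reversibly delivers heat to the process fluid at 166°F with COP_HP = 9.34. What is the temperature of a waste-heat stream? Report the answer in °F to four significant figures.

COP_HP = T_H/(T_H − T_C) gives T_H − T_C = T_H/COP.
With T_H = 347.59 K, T_C = 347.59 × (1 − 1/9.34) = 310.38 K.
Converting, 310.38 K = 99.01°F.

99.01 °F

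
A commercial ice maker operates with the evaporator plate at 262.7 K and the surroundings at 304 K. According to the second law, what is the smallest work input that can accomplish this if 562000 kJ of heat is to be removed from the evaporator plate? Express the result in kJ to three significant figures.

The reservoir spacing is ΔT = 304 − 262.7 = 41.30 K.
The reversible limit is COP_R = T_C/ΔT = 6.361, so W_min = Q_C/COP = Q_C·ΔT/T_C.
W_min = 562000 × 41.30/262.70 = 88350 kJ.

88400 kJ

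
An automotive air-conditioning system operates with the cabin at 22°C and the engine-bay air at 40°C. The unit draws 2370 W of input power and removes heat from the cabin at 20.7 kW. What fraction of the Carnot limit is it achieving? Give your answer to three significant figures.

Converting, Q̇_C = 20.70 kW = 20700 W, so COP_actual = Q̇_C/Ẇ = 20700/2370 = 8.734.
In absolute terms T_C = 295.15 K and T_H = 313.15 K, so ΔT = 18.00 K.
COP_Carnot = T_C/ΔT = 295.15/18.00 = 16.40.
η_II = COP_actual/COP_Carnot = 8.734/16.40 = 0.5327.

0.533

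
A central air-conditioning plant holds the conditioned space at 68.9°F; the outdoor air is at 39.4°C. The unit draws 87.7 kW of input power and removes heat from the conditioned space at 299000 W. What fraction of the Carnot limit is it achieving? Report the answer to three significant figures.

0.219

Converting, Q̇_C = 299000 W = 299.0 kW, so COP_actual = Q̇_C/Ẇ = 299.0/87.70 = 3.409.
In absolute terms T_C = 293.65 K and T_H = 312.55 K, so ΔT = 18.90 K.
COP_Carnot = T_C/ΔT = 293.65/18.90 = 15.54.
η_II = COP_actual/COP_Carnot = 3.409/15.54 = 0.2194.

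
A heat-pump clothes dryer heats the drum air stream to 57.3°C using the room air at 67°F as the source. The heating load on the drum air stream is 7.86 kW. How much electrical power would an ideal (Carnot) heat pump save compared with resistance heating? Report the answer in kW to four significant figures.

6.960 kW

In absolute terms T_C = 292.59 K and T_H = 330.45 K, so ΔT = 37.86 K.
COP_Carnot = T_H/ΔT = 330.45/37.86 = 8.729.
Resistance heating needs Ẇ_res = Q̇_H = 7.860 kW; the reversible heat pump needs only Ẇ_hp = Q̇_H/COP = 0.9004 kW.
Saving = 7.860 − 0.9004 = 6.960 kW.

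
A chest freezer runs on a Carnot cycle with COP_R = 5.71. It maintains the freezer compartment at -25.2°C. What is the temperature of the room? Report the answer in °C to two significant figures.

COP_R = T_C/(T_H − T_C) gives T_H − T_C = T_C/COP.
With T_C = 247.95 K, T_H = 247.95 × (1 + 1/5.71) = 291.37 K.
Converting, 291.37 K = 18.22°C.

18 °C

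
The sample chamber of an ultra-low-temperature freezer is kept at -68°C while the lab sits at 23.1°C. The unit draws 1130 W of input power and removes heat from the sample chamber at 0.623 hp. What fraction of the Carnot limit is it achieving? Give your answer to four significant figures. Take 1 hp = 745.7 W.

0.1826

Converting, Q̇_C = 0.6230 hp = 464.6 W, so COP_actual = Q̇_C/Ẇ = 464.6/1130 = 0.4111.
In absolute terms T_C = 205.15 K and T_H = 296.25 K, so ΔT = 91.10 K.
COP_Carnot = T_C/ΔT = 205.15/91.10 = 2.252.
η_II = COP_actual/COP_Carnot = 0.4111/2.252 = 0.1826.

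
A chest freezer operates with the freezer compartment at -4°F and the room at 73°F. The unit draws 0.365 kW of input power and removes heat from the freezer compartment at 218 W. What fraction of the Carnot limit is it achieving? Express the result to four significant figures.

Converting, Q̇_C = 218.0 W = 0.2180 kW, so COP_actual = Q̇_C/Ẇ = 0.2180/0.3650 = 0.5973.
In absolute terms T_C = 253.15 K and T_H = 295.93 K, so ΔT = 42.78 K.
COP_Carnot = T_C/ΔT = 253.15/42.78 = 5.918.
η_II = COP_actual/COP_Carnot = 0.5973/5.918 = 0.1009.

0.1009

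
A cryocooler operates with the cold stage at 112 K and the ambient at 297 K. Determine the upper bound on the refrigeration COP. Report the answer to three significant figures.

0.605

The reservoir spacing is ΔT = 297 − 112 = 185.0 K.
For a reversible cycle, COP_Carnot = T_C/ΔT = 112.00/185.0 = 0.6054.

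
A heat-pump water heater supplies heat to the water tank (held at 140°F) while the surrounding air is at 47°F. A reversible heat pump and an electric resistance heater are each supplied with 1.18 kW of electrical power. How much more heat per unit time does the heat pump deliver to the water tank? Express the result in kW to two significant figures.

6.4 kW

In absolute terms T_C = 281.48 K and T_H = 333.15 K, so ΔT = 51.67 K.
COP_Carnot = T_H/ΔT = 333.15/51.67 = 6.448.
The heat pump delivers Q̇_H = COP × Ẇ = 7.609 kW; the resistance heater delivers Ẇ = 1.180 kW.
Extra = (COP − 1)·Ẇ = 6.429 kW.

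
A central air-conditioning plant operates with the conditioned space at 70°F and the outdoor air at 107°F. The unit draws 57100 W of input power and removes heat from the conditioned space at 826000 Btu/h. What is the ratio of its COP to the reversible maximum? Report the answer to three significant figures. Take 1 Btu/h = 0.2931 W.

0.296

Converting, Q̇_C = 826000 Btu/h = 242100 W, so COP_actual = Q̇_C/Ẇ = 242100/57100 = 4.240.
In absolute terms T_C = 294.26 K and T_H = 314.82 K, so ΔT = 20.56 K.
COP_Carnot = T_C/ΔT = 294.26/20.56 = 14.32.
η_II = COP_actual/COP_Carnot = 4.240/14.32 = 0.2962.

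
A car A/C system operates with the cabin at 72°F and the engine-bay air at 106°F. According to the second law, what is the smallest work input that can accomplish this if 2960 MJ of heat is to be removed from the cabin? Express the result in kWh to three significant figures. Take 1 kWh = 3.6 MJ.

In absolute terms T_C = 295.37 K and T_H = 314.26 K, so ΔT = 18.89 K.
The reversible limit is COP_R = T_C/ΔT = 15.64, so W_min = Q_C/COP = Q_C·ΔT/T_C.
W_min = 2960 × 18.89/295.37 = 189.3 MJ = 52.58 kWh.

52.6 kWh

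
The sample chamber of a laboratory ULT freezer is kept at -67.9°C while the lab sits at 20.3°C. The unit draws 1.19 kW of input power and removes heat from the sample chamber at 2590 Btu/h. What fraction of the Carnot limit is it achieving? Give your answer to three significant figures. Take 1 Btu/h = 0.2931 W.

Converting, Q̇_C = 2590 Btu/h = 0.7591 kW, so COP_actual = Q̇_C/Ẇ = 0.7591/1.190 = 0.6379.
In absolute terms T_C = 205.25 K and T_H = 293.45 K, so ΔT = 88.20 K.
COP_Carnot = T_C/ΔT = 205.25/88.20 = 2.327.
η_II = COP_actual/COP_Carnot = 0.6379/2.327 = 0.2741.

0.274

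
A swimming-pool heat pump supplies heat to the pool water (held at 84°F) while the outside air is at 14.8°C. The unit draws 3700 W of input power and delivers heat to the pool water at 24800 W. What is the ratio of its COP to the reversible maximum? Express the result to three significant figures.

COP_actual = Q̇_H/Ẇ = 24800/3700 = 6.703.
In absolute terms T_C = 287.95 K and T_H = 302.04 K, so ΔT = 14.09 K.
COP_Carnot = T_H/ΔT = 302.04/14.09 = 21.44.
η_II = COP_actual/COP_Carnot = 6.703/21.44 = 0.3127.

0.313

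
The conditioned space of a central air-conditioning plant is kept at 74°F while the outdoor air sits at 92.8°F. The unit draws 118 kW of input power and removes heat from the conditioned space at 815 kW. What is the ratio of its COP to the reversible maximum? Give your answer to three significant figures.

COP_actual = Q̇_C/Ẇ = 815.0/118.0 = 6.907.
In absolute terms T_C = 296.48 K and T_H = 306.93 K, so ΔT = 10.44 K.
COP_Carnot = T_C/ΔT = 296.48/10.44 = 28.39.
η_II = COP_actual/COP_Carnot = 6.907/28.39 = 0.2433.

0.243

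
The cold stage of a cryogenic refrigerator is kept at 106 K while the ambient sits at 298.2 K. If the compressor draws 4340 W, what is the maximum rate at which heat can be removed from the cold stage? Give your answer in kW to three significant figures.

2.39 kW

The reservoir spacing is ΔT = 298.2 − 106 = 192.2 K.
COP_Carnot = T_C/ΔT = 106.00/192.2 = 0.5515.
Q̇_max = COP_Carnot × Ẇ = 0.5515 × 4340 W = 2394 W = 2.394 kW.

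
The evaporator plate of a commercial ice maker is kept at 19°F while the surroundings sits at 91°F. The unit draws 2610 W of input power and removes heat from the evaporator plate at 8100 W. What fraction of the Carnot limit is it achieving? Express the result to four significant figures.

COP_actual = Q̇_C/Ẇ = 8100/2610 = 3.103.
In absolute terms T_C = 265.93 K and T_H = 305.93 K, so ΔT = 40.00 K.
COP_Carnot = T_C/ΔT = 265.93/40.00 = 6.648.
η_II = COP_actual/COP_Carnot = 3.103/6.648 = 0.4668.

0.4668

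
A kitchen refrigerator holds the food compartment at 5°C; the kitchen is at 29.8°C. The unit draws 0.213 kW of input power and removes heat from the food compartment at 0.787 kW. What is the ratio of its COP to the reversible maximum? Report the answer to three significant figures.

0.329

COP_actual = Q̇_C/Ẇ = 0.7870/0.2130 = 3.695.
In absolute terms T_C = 278.15 K and T_H = 302.95 K, so ΔT = 24.80 K.
COP_Carnot = T_C/ΔT = 278.15/24.80 = 11.22.
η_II = COP_actual/COP_Carnot = 3.695/11.22 = 0.3294.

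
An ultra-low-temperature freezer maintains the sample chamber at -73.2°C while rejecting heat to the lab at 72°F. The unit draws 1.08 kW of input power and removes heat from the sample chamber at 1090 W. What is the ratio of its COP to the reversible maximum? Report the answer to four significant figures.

Converting, Q̇_C = 1090 W = 1.090 kW, so COP_actual = Q̇_C/Ẇ = 1.090/1.080 = 1.009.
In absolute terms T_C = 199.95 K and T_H = 295.37 K, so ΔT = 95.42 K.
COP_Carnot = T_C/ΔT = 199.95/95.42 = 2.095.
η_II = COP_actual/COP_Carnot = 1.009/2.095 = 0.4816.

0.4816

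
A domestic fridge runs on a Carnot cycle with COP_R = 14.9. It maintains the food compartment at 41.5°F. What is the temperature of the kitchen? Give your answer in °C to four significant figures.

23.96 °C

COP_R = T_C/(T_H − T_C) gives T_H − T_C = T_C/COP.
With T_C = 278.43 K, T_H = 278.43 × (1 + 1/14.9) = 297.11 K.
Converting, 297.11 K = 23.96°C.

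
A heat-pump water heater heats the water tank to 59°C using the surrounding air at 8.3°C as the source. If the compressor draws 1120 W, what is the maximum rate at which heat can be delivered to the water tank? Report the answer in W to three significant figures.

7340 W

In absolute terms T_C = 281.45 K and T_H = 332.15 K, so ΔT = 50.70 K.
COP_Carnot = T_H/ΔT = 332.15/50.70 = 6.551.
Q̇_max = COP_Carnot × Ẇ = 6.551 × 1120 W = 7337 W.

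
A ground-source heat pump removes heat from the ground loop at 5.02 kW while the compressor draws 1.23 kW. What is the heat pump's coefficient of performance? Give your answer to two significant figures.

The first law gives Q̇_H = Q̇_C + Ẇ, so the three rates are Q̇_C = 5.020, Q̇_H = 6.250, Ẇ = 1.230 kW.
COP_HP = Q̇_H/Ẇ = 6.250/1.230 = 5.081.

5.1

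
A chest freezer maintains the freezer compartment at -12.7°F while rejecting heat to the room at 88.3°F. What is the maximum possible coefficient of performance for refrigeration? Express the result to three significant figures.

In absolute terms T_C = 248.32 K and T_H = 304.43 K, so ΔT = 56.11 K.
For a reversible cycle, COP_Carnot = T_C/ΔT = 248.32/56.11 = 4.425.

4.43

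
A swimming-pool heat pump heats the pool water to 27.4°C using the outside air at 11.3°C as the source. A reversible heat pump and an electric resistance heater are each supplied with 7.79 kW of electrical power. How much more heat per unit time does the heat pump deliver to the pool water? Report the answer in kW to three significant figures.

In absolute terms T_C = 284.45 K and T_H = 300.55 K, so ΔT = 16.10 K.
COP_Carnot = T_H/ΔT = 300.55/16.10 = 18.67.
The heat pump delivers Q̇_H = COP × Ẇ = 145.4 kW; the resistance heater delivers Ẇ = 7.790 kW.
Extra = (COP − 1)·Ẇ = 137.6 kW.

138 kW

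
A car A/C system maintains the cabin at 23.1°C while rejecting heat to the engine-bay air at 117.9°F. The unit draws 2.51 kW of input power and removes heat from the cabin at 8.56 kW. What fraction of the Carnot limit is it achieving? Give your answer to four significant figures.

COP_actual = Q̇_C/Ẇ = 8.560/2.510 = 3.410.
In absolute terms T_C = 296.25 K and T_H = 320.87 K, so ΔT = 24.62 K.
COP_Carnot = T_C/ΔT = 296.25/24.62 = 12.03.
η_II = COP_actual/COP_Carnot = 3.410/12.03 = 0.2834.

0.2834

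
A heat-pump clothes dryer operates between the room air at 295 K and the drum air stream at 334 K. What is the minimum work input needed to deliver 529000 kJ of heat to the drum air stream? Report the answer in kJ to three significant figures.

The reservoir spacing is ΔT = 334 − 295 = 39.00 K.
The reversible limit is COP_HP = T_H/ΔT = 8.564, so W_min = Q_H/COP = Q_H·ΔT/T_H.
W_min = 529000 × 39.00/334.00 = 61770 kJ.

61800 kJ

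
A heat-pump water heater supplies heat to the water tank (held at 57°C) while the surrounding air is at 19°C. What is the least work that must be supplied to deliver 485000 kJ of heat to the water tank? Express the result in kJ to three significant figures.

55800 kJ

In absolute terms T_C = 292.15 K and T_H = 330.15 K, so ΔT = 38.00 K.
The reversible limit is COP_HP = T_H/ΔT = 8.688, so W_min = Q_H/COP = Q_H·ΔT/T_H.
W_min = 485000 × 38.00/330.15 = 55820 kJ.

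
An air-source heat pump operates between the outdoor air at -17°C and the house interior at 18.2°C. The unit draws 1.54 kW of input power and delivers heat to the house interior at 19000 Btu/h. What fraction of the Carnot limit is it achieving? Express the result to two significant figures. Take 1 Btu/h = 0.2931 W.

Converting, Q̇_H = 19000 Btu/h = 5.569 kW, so COP_actual = Q̇_H/Ẇ = 5.569/1.540 = 3.616.
In absolute terms T_C = 256.15 K and T_H = 291.35 K, so ΔT = 35.20 K.
COP_Carnot = T_H/ΔT = 291.35/35.20 = 8.277.
η_II = COP_actual/COP_Carnot = 3.616/8.277 = 0.4369.

0.44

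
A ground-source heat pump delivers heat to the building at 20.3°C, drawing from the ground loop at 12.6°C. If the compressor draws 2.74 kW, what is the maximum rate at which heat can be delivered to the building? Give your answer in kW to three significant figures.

In absolute terms T_C = 285.75 K and T_H = 293.45 K, so ΔT = 7.700 K.
COP_Carnot = T_H/ΔT = 293.45/7.700 = 38.11.
Q̇_max = COP_Carnot × Ẇ = 38.11 × 2.740 kW = 104.4 kW.

104 kW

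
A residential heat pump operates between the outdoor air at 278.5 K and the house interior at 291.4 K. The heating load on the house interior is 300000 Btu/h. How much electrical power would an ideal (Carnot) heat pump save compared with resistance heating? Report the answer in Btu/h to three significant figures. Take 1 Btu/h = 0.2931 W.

The reservoir spacing is ΔT = 291.4 − 278.5 = 12.90 K.
COP_Carnot = T_H/ΔT = 291.40/12.90 = 22.59.
Resistance heating needs Ẇ_res = Q̇_H = 300000 Btu/h; the reversible heat pump needs only Ẇ_hp = Q̇_H/COP = 13280 Btu/h.
Saving = 300000 − 13280 = 286700 Btu/h.

287000 Btu/h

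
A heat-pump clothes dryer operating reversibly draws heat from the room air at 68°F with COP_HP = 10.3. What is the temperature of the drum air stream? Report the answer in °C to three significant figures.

COP_HP = T_H/(T_H − T_C) rearranges to T_H = COP·T_C/(COP − 1).
With T_C = 293.15 K, T_H = 10.3 × 293.15/9.300 = 324.67 K.
Converting, 324.67 K = 51.52°C.

51.5 °C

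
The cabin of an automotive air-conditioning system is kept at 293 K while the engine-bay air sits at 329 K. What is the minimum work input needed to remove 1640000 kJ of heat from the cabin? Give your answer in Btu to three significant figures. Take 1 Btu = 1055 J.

191000 Btu

The reservoir spacing is ΔT = 329 − 293 = 36.00 K.
The reversible limit is COP_R = T_C/ΔT = 8.139, so W_min = Q_C/COP = Q_C·ΔT/T_C.
W_min = 1640000 × 36.00/293.00 = 201500 kJ = 191000 Btu.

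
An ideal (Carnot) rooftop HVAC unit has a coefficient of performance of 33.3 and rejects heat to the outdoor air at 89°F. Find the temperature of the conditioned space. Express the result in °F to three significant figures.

For a Carnot refrigerator COP_R = T_C/(T_H − T_C), so T_C = COP·T_H/(1 + COP).
With T_H = 304.82 K, T_C = 33.3 × 304.82/34.30 = 295.93 K.
Converting, 295.93 K = 73.00°F.

73.0 °F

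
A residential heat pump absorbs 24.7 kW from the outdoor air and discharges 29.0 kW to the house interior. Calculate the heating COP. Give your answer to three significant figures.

The first law gives Q̇_H = Q̇_C + Ẇ, so the three rates are Q̇_C = 24.70, Q̇_H = 29.00, Ẇ = 4.300 kW.
COP_HP = Q̇_H/Ẇ = 29.00/4.300 = 6.744.

6.74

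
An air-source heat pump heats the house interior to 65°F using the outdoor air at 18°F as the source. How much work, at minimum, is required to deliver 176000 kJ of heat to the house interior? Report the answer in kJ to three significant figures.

In absolute terms T_C = 265.37 K and T_H = 291.48 K, so ΔT = 26.11 K.
The reversible limit is COP_HP = T_H/ΔT = 11.16, so W_min = Q_H/COP = Q_H·ΔT/T_H.
W_min = 176000 × 26.11/291.48 = 15770 kJ.

15800 kJ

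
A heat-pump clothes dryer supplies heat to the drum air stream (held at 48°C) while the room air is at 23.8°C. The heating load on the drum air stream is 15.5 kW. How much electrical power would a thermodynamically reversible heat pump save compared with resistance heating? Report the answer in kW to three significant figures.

In absolute terms T_C = 296.95 K and T_H = 321.15 K, so ΔT = 24.20 K.
COP_Carnot = T_H/ΔT = 321.15/24.20 = 13.27.
Resistance heating needs Ẇ_res = Q̇_H = 15.50 kW; the reversible heat pump needs only Ẇ_hp = Q̇_H/COP = 1.168 kW.
Saving = 15.50 − 1.168 = 14.33 kW.

14.3 kW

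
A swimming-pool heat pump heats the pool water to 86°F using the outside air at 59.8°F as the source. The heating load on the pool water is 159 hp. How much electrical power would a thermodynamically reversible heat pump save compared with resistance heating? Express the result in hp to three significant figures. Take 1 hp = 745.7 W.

In absolute terms T_C = 288.59 K and T_H = 303.15 K, so ΔT = 14.56 K.
COP_Carnot = T_H/ΔT = 303.15/14.56 = 20.83.
Resistance heating needs Ẇ_res = Q̇_H = 159.0 hp; the reversible heat pump needs only Ẇ_hp = Q̇_H/COP = 7.634 hp.
Saving = 159.0 − 7.634 = 151.4 hp.

151 hp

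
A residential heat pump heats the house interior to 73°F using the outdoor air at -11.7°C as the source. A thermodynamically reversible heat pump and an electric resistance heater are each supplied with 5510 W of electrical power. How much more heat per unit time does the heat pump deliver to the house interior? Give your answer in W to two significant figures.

42000 W

In absolute terms T_C = 261.45 K and T_H = 295.93 K, so ΔT = 34.48 K.
COP_Carnot = T_H/ΔT = 295.93/34.48 = 8.583.
The heat pump delivers Q̇_H = COP × Ẇ = 47290 W; the resistance heater delivers Ẇ = 5510 W.
Extra = (COP − 1)·Ẇ = 41780 W.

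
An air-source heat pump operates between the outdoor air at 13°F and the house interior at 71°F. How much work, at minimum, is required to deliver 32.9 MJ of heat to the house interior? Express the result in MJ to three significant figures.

In absolute terms T_C = 262.59 K and T_H = 294.82 K, so ΔT = 32.22 K.
The reversible limit is COP_HP = T_H/ΔT = 9.149, so W_min = Q_H/COP = Q_H·ΔT/T_H.
W_min = 32.90 × 32.22/294.82 = 3.596 MJ.

3.60 MJ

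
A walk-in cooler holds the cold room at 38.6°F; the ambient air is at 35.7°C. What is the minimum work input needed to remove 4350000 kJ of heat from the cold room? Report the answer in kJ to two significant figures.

In absolute terms T_C = 276.82 K and T_H = 308.85 K, so ΔT = 32.03 K.
The reversible limit is COP_R = T_C/ΔT = 8.642, so W_min = Q_C/COP = Q_C·ΔT/T_C.
W_min = 4350000 × 32.03/276.82 = 503400 kJ.

500000 kJ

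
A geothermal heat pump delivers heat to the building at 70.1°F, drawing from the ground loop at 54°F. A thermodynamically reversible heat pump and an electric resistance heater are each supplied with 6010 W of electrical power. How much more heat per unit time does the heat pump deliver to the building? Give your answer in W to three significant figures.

In absolute terms T_C = 285.37 K and T_H = 294.32 K, so ΔT = 8.944 K.
COP_Carnot = T_H/ΔT = 294.32/8.944 = 32.90.
The heat pump delivers Q̇_H = COP × Ẇ = 197800 W; the resistance heater delivers Ẇ = 6010 W.
Extra = (COP − 1)·Ẇ = 191700 W.

192000 W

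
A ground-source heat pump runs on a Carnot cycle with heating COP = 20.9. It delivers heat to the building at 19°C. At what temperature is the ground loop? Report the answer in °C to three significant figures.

COP_HP = T_H/(T_H − T_C) gives T_H − T_C = T_H/COP.
With T_H = 292.15 K, T_C = 292.15 × (1 − 1/20.9) = 278.17 K.
Converting, 278.17 K = 5.02°C.

5.02 °C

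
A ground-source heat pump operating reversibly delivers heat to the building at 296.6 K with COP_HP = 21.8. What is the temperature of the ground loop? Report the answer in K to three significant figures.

COP_HP = T_H/(T_H − T_C) gives T_H − T_C = T_H/COP.
With T_H = 296.60 K, T_C = 296.60 × (1 − 1/21.8) = 282.99 K.

283 K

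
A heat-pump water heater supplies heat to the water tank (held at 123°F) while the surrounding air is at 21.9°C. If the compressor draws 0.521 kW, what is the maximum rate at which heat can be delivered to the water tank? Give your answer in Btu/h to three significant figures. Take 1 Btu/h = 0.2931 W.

In absolute terms T_C = 295.05 K and T_H = 323.71 K, so ΔT = 28.66 K.
COP_Carnot = T_H/ΔT = 323.71/28.66 = 11.30.
Q̇_max = COP_Carnot × Ẇ = 11.30 × 0.5210 kW = 5.885 kW = 20080 Btu/h.

20100 Btu/h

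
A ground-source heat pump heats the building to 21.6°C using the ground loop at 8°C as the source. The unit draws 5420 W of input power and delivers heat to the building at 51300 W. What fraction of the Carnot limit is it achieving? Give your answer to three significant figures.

COP_actual = Q̇_H/Ẇ = 51300/5420 = 9.465.
In absolute terms T_C = 281.15 K and T_H = 294.75 K, so ΔT = 13.60 K.
COP_Carnot = T_H/ΔT = 294.75/13.60 = 21.67.
η_II = COP_actual/COP_Carnot = 9.465/21.67 = 0.4367.

0.437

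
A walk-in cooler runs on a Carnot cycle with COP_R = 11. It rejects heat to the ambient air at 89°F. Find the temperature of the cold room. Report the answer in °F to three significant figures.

For a Carnot refrigerator COP_R = T_C/(T_H − T_C), so T_C = COP·T_H/(1 + COP).
With T_H = 304.82 K, T_C = 11 × 304.82/12.00 = 279.42 K.
Converting, 279.42 K = 43.28°F.

43.3 °F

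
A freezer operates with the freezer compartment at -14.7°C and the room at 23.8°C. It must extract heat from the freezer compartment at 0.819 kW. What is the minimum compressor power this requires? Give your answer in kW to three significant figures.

0.122 kW

In absolute terms T_C = 258.45 K and T_H = 296.95 K, so ΔT = 38.50 K.
COP_Carnot = T_C/ΔT = 258.45/38.50 = 6.713.
Ẇ_min = Q̇/COP_Carnot = 0.8190/6.713 = 0.1220 kW.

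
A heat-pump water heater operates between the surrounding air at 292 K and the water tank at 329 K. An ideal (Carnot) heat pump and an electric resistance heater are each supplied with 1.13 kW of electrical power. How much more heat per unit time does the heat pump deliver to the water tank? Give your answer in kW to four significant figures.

The reservoir spacing is ΔT = 329 − 292 = 37.00 K.
COP_Carnot = T_H/ΔT = 329.00/37.00 = 8.892.
The heat pump delivers Q̇_H = COP × Ẇ = 10.05 kW; the resistance heater delivers Ẇ = 1.130 kW.
Extra = (COP − 1)·Ẇ = 8.918 kW.

8.918 kW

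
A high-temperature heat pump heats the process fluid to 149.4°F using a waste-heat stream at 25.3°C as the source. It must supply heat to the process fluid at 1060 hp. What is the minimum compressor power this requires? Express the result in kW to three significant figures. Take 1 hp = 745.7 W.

93.3 kW

In absolute terms T_C = 298.45 K and T_H = 338.37 K, so ΔT = 39.92 K.
COP_Carnot = T_H/ΔT = 338.37/39.92 = 8.476.
Ẇ_min = Q̇/COP_Carnot = 1060/8.476 = 125.1 hp = 93.26 kW.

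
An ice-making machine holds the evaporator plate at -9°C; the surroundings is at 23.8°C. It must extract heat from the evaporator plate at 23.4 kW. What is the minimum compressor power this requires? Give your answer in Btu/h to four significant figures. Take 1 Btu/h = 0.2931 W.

9913 Btu/h

In absolute terms T_C = 264.15 K and T_H = 296.95 K, so ΔT = 32.80 K.
COP_Carnot = T_C/ΔT = 264.15/32.80 = 8.053.
Ẇ_min = Q̇/COP_Carnot = 23.40/8.053 = 2.906 kW = 9913 Btu/h.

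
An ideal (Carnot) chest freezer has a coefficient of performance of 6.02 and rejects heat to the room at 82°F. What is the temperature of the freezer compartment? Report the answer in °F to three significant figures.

4.84 °F

For a Carnot refrigerator COP_R = T_C/(T_H − T_C), so T_C = COP·T_H/(1 + COP).
With T_H = 300.93 K, T_C = 6.02 × 300.93/7.020 = 258.06 K.
Converting, 258.06 K = 4.84°F.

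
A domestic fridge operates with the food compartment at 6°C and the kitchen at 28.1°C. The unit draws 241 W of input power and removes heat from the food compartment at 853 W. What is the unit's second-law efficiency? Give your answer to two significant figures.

0.28

COP_actual = Q̇_C/Ẇ = 853.0/241.0 = 3.539.
In absolute terms T_C = 279.15 K and T_H = 301.25 K, so ΔT = 22.10 K.
COP_Carnot = T_C/ΔT = 279.15/22.10 = 12.63.
η_II = COP_actual/COP_Carnot = 3.539/12.63 = 0.2802.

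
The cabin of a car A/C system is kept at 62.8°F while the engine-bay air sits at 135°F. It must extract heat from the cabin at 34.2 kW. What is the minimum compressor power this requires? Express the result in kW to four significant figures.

4.726 kW

In absolute terms T_C = 290.26 K and T_H = 330.37 K, so ΔT = 40.11 K.
COP_Carnot = T_C/ΔT = 290.26/40.11 = 7.236.
Ẇ_min = Q̇/COP_Carnot = 34.20/7.236 = 4.726 kW.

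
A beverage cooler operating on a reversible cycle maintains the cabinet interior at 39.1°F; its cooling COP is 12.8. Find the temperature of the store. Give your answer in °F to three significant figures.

78.1 °F

COP_R = T_C/(T_H − T_C) gives T_H − T_C = T_C/COP.
With T_C = 277.09 K, T_H = 277.09 × (1 + 1/12.8) = 298.74 K.
Converting, 298.74 K = 78.07°F.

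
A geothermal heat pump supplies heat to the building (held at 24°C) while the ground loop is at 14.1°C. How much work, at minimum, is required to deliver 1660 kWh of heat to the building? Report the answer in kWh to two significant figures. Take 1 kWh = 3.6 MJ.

55 kWh

In absolute terms T_C = 287.25 K and T_H = 297.15 K, so ΔT = 9.900 K.
The reversible limit is COP_HP = T_H/ΔT = 30.02, so W_min = Q_H/COP = Q_H·ΔT/T_H.
W_min = 1660 × 9.900/297.15 = 55.31 kWh.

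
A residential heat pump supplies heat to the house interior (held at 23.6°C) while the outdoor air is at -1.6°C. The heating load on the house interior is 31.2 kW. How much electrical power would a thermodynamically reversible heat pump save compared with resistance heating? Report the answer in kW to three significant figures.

28.6 kW

In absolute terms T_C = 271.55 K and T_H = 296.75 K, so ΔT = 25.20 K.
COP_Carnot = T_H/ΔT = 296.75/25.20 = 11.78.
Resistance heating needs Ẇ_res = Q̇_H = 31.20 kW; the reversible heat pump needs only Ẇ_hp = Q̇_H/COP = 2.650 kW.
Saving = 31.20 − 2.650 = 28.55 kW.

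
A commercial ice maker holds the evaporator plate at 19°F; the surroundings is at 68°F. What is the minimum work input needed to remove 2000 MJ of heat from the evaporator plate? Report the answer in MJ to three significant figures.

205 MJ

In absolute terms T_C = 265.93 K and T_H = 293.15 K, so ΔT = 27.22 K.
The reversible limit is COP_R = T_C/ΔT = 9.769, so W_min = Q_C/COP = Q_C·ΔT/T_C.
W_min = 2000 × 27.22/265.93 = 204.7 MJ.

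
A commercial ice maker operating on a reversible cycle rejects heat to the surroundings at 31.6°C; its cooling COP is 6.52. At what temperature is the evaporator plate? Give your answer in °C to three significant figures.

For a Carnot refrigerator COP_R = T_C/(T_H − T_C), so T_C = COP·T_H/(1 + COP).
With T_H = 304.75 K, T_C = 6.52 × 304.75/7.520 = 264.22 K.
Converting, 264.22 K = -8.93°C.

-8.93 °C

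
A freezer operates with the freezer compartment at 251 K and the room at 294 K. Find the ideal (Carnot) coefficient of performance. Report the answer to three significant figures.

5.84

The reservoir spacing is ΔT = 294 − 251 = 43.00 K.
For a reversible cycle, COP_Carnot = T_C/ΔT = 251.00/43.00 = 5.837.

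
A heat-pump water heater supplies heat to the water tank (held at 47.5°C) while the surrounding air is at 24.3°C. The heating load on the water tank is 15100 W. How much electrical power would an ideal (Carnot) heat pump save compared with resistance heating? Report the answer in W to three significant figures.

14000 W

In absolute terms T_C = 297.45 K and T_H = 320.65 K, so ΔT = 23.20 K.
COP_Carnot = T_H/ΔT = 320.65/23.20 = 13.82.
Resistance heating needs Ẇ_res = Q̇_H = 15100 W; the reversible heat pump needs only Ẇ_hp = Q̇_H/COP = 1093 W.
Saving = 15100 − 1093 = 14010 W.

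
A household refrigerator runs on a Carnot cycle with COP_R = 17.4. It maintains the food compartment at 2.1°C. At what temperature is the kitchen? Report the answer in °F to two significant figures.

COP_R = T_C/(T_H − T_C) gives T_H − T_C = T_C/COP.
With T_C = 275.25 K, T_H = 275.25 × (1 + 1/17.4) = 291.07 K.
Converting, 291.07 K = 64.25°F.

64 °F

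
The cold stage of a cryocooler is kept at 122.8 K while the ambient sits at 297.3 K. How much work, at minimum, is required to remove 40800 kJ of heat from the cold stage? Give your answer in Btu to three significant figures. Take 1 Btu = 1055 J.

The reservoir spacing is ΔT = 297.3 − 122.8 = 174.5 K.
The reversible limit is COP_R = T_C/ΔT = 0.7037, so W_min = Q_C/COP = Q_C·ΔT/T_C.
W_min = 40800 × 174.5/122.80 = 57980 kJ = 54950 Btu.

55000 Btu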